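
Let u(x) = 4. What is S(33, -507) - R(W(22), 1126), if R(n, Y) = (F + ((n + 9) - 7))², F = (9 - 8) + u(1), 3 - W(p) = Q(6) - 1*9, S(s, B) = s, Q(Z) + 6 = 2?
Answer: -496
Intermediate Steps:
Q(Z) = -4 (Q(Z) = -6 + 2 = -4)
W(p) = 16 (W(p) = 3 - (-4 - 1*9) = 3 - (-4 - 9) = 3 - 1*(-13) = 3 + 13 = 16)
F = 5 (F = (9 - 8) + 4 = 1 + 4 = 5)
R(n, Y) = (7 + n)² (R(n, Y) = (5 + ((n + 9) - 7))² = (5 + ((9 + n) - 7))² = (5 + (2 + n))² = (7 + n)²)
S(33, -507) - R(W(22), 1126) = 33 - (7 + 16)² = 33 - 1*23² = 33 - 1*529 = 33 - 529 = -496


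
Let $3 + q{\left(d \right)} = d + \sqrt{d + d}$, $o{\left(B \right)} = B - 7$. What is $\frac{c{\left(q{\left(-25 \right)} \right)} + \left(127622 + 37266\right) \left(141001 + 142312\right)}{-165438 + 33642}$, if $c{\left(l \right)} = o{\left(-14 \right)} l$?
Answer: $- \frac{11678728633}{32949} + \frac{5 i \sqrt{2}}{6276} \approx -3.5445 \cdot 10^{5} + 0.0011267 i$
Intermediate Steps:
$o{\left(B \right)} = -7 + B$ ($o{\left(B \right)} = B - 7 = -7 + B$)
$q{\left(d \right)} = -3 + d + \sqrt{2} \sqrt{d}$ ($q{\left(d \right)} = -3 + \left(d + \sqrt{d + d}\right) = -3 + \left(d + \sqrt{2 d}\right) = -3 + \left(d + \sqrt{2} \sqrt{d}\right) = -3 + d + \sqrt{2} \sqrt{d}$)
$c{\left(l \right)} = - 21 l$ ($c{\left(l \right)} = \left(-7 - 14\right) l = - 21 l$)
$\frac{c{\left(q{\left(-25 \right)} \right)} + \left(127622 + 37266\right) \left(141001 + 142312\right)}{-165438 + 33642} = \frac{- 21 \left(-3 - 25 + \sqrt{2} \sqrt{-25}\right) + \left(127622 + 37266\right) \left(141001 + 142312\right)}{-165438 + 33642} = \frac{- 21 \left(-3 - 25 + \sqrt{2} \cdot 5 i\right) + 164888 \cdot 283313}{-131796} = \left(- 21 \left(-3 - 25 + 5 i \sqrt{2}\right) + 46714913944\right) \left(- \frac{1}{131796}\right) = \left(- 21 \left(-28 + 5 i \sqrt{2}\right) + 46714913944\right) \left(- \frac{1}{131796}\right) = \left(\left(588 - 105 i \sqrt{2}\right) + 46714913944\right) \left(- \frac{1}{131796}\right) = \left(46714914532 - 105 i \sqrt{2}\right) \left(- \frac{1}{131796}\right) = - \frac{11678728633}{32949} + \frac{5 i \sqrt{2}}{6276}$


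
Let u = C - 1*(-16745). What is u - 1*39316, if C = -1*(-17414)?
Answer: -5157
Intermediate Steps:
C = 17414
u = 34159 (u = 17414 - 1*(-16745) = 17414 + 16745 = 34159)
u - 1*39316 = 34159 - 1*39316 = 34159 - 39316 = -5157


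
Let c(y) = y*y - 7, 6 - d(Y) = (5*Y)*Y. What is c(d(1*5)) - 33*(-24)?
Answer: 14946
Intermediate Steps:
d(Y) = 6 - 5*Y² (d(Y) = 6 - 5*Y*Y = 6 - 5*Y²)
c(y) = -7 + y² (c(y) = y² - 7 = -7 + y²)
c(d(1*5)) - 33*(-24) = (-7 + (6 - 5*(1*5)²)²) - 33*(-24) = (-7 + (6 - 5*5²)²) + 792 = (-7 + (6 - 5*25)²) + 792 = (-7 + (6 - 125)²) + 792 = (-7 + (-119)²) + 792 = (-7 + 14161) + 792 = 14154 + 792 = 14946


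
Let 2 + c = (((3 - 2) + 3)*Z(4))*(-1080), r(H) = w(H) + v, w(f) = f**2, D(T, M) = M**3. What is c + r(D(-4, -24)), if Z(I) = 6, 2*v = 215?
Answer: 382154323/2 ≈ 1.9108e+8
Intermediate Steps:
v = 215/2 (v = (1/2)*215 = 215/2 ≈ 107.50)
r(H) = 215/2 + H**2 (r(H) = H**2 + 215/2 = 215/2 + H**2)
c = -25922 (c = -2 + (((3 - 2) + 3)*6)*(-1080) = -2 + ((1 + 3)*6)*(-1080) = -2 + (4*6)*(-1080) = -2 + 24*(-1080) = -2 - 25920 = -25922)
c + r(D(-4, -24)) = -25922 + (215/2 + ((-24)**3)**2) = -25922 + (215/2 + (-13824)**2) = -25922 + (215/2 + 191102976) = -25922 + 382206167/2 = 382154323/2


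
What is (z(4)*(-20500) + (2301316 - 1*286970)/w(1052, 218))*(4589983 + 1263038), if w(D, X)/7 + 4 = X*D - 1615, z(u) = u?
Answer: -765033997865278734/1594019 ≈ -4.7994e+11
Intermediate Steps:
w(D, X) = -11333 + 7*D*X (w(D, X) = -28 + 7*(X*D - 1615) = -28 + 7*(D*X - 1615) = -28 + 7*(-1615 + D*X) = -28 + (-11305 + 7*D*X) = -11333 + 7*D*X)
(z(4)*(-20500) + (2301316 - 1*286970)/w(1052, 218))*(4589983 + 1263038) = (4*(-20500) + (2301316 - 1*286970)/(-11333 + 7*1052*218))*(4589983 + 1263038) = (-82000 + (2301316 - 286970)/(-11333 + 1605352))*5853021 = (-82000 + 2014346/1594019)*5853021 = -130707543654/1594019*5853021 = -765033997865278734/1594019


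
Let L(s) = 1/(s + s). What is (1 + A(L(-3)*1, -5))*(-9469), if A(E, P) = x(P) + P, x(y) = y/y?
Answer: 28407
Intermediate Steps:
x(y) = 1
L(s) = 1/(2*s)
A(E, P) = 1 + P
(1 + A(L(-3)*1, -5))*(-9469) = (1 + (1 - 5))*(-9469) = (1 - 4)*(-9469) = -3*(-9469) = 28407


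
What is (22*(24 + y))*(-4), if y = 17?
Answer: -3608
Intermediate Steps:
(22*(24 + y))*(-4) = (22*(24 + 17))*(-4) = (22*41)*(-4) = 902*(-4) = -3608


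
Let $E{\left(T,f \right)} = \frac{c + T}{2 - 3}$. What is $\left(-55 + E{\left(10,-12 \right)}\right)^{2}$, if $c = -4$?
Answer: $3721$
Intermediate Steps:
$E{\left(T,f \right)} = 4 - T$ ($E{\left(T,f \right)} = \frac{-4 + T}{2 - 3} = \frac{-4 + T}{-1} = \left(-4 + T\right) \left(-1\right) = 4 - T$)
$\left(-55 + E{\left(10,-12 \right)}\right)^{2} = \left(-55 + \left(4 - 10\right)\right)^{2} = \left(-55 - 6\right)^{2} = \left(-61\right)^{2} = 3721$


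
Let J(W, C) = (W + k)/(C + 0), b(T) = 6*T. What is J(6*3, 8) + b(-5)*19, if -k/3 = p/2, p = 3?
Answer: -9093/16 ≈ -568.31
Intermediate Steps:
k = -9/2 ≈ -4.5000
J(W, C) = (-9/2 + W)/C (J(W, C) = (W - 9/2)/(C + 0) = (-9/2 + W)/C)
J(6*3, 8) + b(-5)*19 = (-9/2 + 6*3)/8 + (6*(-5))*19 = (-9/2 + 18)/8 - 30*19 = (1/8)*(27/2) - 570 = 27/16 - 570 = -9093/16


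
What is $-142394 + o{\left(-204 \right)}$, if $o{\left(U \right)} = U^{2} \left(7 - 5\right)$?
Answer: $-59162$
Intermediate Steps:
$o{\left(U \right)} = 2 U^{2}$ ($o{\left(U \right)} = U^{2} \cdot 2 = 2 U^{2}$)
$-142394 + o{\left(-204 \right)} = -142394 + 2 \left(-204\right)^{2} = -142394 + 2 \cdot 41616 = -142394 + 83232 = -59162$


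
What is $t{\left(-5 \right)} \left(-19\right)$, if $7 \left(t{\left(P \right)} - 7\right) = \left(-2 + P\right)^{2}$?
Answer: $-266$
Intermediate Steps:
$t{\left(P \right)} = 7 + \frac{\left(-2 + P\right)^{2}}{7}$
$t{\left(-5 \right)} \left(-19\right) = \left(7 + \frac{\left(-2 - 5\right)^{2}}{7}\right) \left(-19\right) = \left(7 + \frac{\left(-7\right)^{2}}{7}\right) \left(-19\right) = \left(7 + \frac{1}{7} \cdot 49\right) \left(-19\right) = \left(7 + 7\right) \left(-19\right) = 14 \left(-19\right) = -266$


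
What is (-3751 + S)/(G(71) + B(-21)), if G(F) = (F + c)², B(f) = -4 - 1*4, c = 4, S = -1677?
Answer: -5428/5617 ≈ -0.96635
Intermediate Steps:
B(f) = -8 (B(f) = -4 - 4 = -8)
G(F) = (4 + F)² (G(F) = (F + 4)² = (4 + F)²)
(-3751 + S)/(G(71) + B(-21)) = (-3751 - 1677)/((4 + 71)² - 8) = -5428/(75² - 8) = -5428/(5625 - 8) = -5428/5617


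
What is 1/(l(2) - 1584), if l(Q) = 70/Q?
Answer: -1/1549 ≈ -0.00064558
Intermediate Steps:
1/(l(2) - 1584) = 1/(70/2 - 1584) = 1/(70*(1/2) - 1584) = 1/(35 - 1584) = 1/(-1549) = -1/1549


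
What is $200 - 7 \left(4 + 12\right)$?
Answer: $88$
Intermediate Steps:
$200 - 7 \left(4 + 12\right) = 200 - 7 \cdot 16 = 200 - 112 = 88$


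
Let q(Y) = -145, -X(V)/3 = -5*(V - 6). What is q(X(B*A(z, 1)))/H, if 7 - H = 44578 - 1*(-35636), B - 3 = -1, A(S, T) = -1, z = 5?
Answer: 145/80207 ≈ 0.0018078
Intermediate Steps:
B = 2 (B = 3 - 1 = 2)
X(V) = -90 + 15*V (X(V) = -(-15)*(V - 6) = -(-15)*(-6 + V) = -3*(30 - 5*V) = -90 + 15*V)
H = -80207 (H = 7 - (44578 - 1*(-35636)) = 7 - (44578 + 35636) = 7 - 1*80214 = 7 - 80214 = -80207)
q(X(B*A(z, 1)))/H = -145/(-80207) = -145*(-1/80207) = 145/80207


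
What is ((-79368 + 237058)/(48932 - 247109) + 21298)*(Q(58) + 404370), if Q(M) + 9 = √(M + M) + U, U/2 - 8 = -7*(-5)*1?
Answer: 1707015502001032/198177 + 8441232112*√29/198177 ≈ 8.6138e+9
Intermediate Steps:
U = 86 (U = 16 + 2*(-7*(-5)*1) = 16 + 2*(35*1) = 16 + 2*35 = 16 + 70 = 86)
Q(M) = 77 + √2*√M (Q(M) = -9 + (√(M + M) + 86) = -9 + (√(2*M) + 86) = -9 + (√2*√M + 86) = -9 + (86 + √2*√M) = 77 + √2*√M)
((-79368 + 237058)/(48932 - 247109) + 21298)*(Q(58) + 404370) = ((-79368 + 237058)/(48932 - 247109) + 21298)*((77 + √2*√58) + 404370) = (157690/(-198177) + 21298)*((77 + 2*√29) + 404370) = (157690*(-1/198177) + 21298)*(404447 + 2*√29) = (-157690/198177 + 21298)*(404447 + 2*√29) = 4220616056*(404447 + 2*√29)/198177 = 1707015502001032/198177 + 8441232112*√29/198177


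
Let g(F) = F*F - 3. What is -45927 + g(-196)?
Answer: -7514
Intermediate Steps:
g(F) = -3 + F² (g(F) = F² - 3 = -3 + F²)
-45927 + g(-196) = -45927 + (-3 + (-196)²) = -45927 + (-3 + 38416) = -45927 + 38413 = -7514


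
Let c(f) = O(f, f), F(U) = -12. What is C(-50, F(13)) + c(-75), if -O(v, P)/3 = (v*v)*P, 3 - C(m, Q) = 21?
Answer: 1265607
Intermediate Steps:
C(m, Q) = -18 (C(m, Q) = 3 - 1*21 = 3 - 21 = -18)
O(v, P) = -3*P*v**2 (O(v, P) = -3*v*v*P = -3*v**2*P = -3*P*v**2)
c(f) = -3*f**3 (c(f) = -3*f*f**2 = -3*f**3)
C(-50, F(13)) + c(-75) = -18 - 3*(-75)**3 = -18 - 3*(-421875) = -18 + 1265625 = 1265607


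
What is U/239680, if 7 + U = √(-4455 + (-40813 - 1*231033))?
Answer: -1/34240 + I*√276301/239680 ≈ -2.9206e-5 + 0.0021931*I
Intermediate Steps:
U = -7 + I*√276301 (U = -7 + √(-4455 + (-40813 - 1*231033)) = -7 + √(-4455 + (-40813 - 231033)) = -7 + √(-4455 - 271846) = -7 + √(-276301) = -7 + I*√276301 ≈ -7.0 + 525.64*I)
U/239680 = (-7 + I*√276301)/239680 = (-7 + I*√276301)*(1/239680) = -1/34240 + I*√276301/239680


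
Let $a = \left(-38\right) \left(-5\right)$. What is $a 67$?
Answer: $12730$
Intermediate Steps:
$a = 190$
$a 67 = 190 \cdot 67 = 12730$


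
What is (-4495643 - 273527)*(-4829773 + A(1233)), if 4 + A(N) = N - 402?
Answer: 23030064394820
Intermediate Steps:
A(N) = -406 + N (A(N) = -4 + (N - 402) = -4 + (-402 + N) = -406 + N)
(-4495643 - 273527)*(-4829773 + A(1233)) = (-4495643 - 273527)*(-4829773 + (-406 + 1233)) = -4769170*(-4829773 + 827) = -4769170*(-4828946) = 23030064394820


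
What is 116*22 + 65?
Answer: 2617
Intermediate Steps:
116*22 + 65 = 2552 + 65 = 2617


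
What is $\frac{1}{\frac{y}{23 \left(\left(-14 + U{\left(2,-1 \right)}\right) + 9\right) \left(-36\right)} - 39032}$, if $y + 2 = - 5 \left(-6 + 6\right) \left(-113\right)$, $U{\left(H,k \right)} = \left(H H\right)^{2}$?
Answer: $- \frac{4554}{177751727} \approx -2.562 \cdot 10^{-5}$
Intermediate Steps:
$U{\left(H,k \right)} = H^{4}$ ($U{\left(H,k \right)} = \left(H^{2}\right)^{2} = H^{4}$)
$y = -2$ ($y = -2 + - 5 \left(-6 + 6\right) \left(-113\right) = -2 + \left(-5\right) 0 \left(-113\right) = -2 + 0 \left(-113\right) = -2 + 0 = -2$)
$\frac{1}{\frac{y}{23 \left(\left(-14 + U{\left(2,-1 \right)}\right) + 9\right) \left(-36\right)} - 39032} = \frac{1}{- \frac{2}{23 \left(\left(-14 + 2^{4}\right) + 9\right) \left(-36\right)} - 39032} = \frac{1}{- \frac{2}{23 \left(\left(-14 + 16\right) + 9\right) \left(-36\right)} - 39032} = \frac{1}{- \frac{2}{23 \left(2 + 9\right) \left(-36\right)} - 39032} = \frac{1}{- \frac{2}{23 \cdot 11 \left(-36\right)} - 39032} = \frac{1}{- \frac{2}{253 \left(-36\right)} - 39032} = \frac{1}{- \frac{2}{-9108} - 39032} = \frac{1}{\left(-2\right) \left(- \frac{1}{9108}\right) - 39032} = \frac{1}{\frac{1}{4554} - 39032} = \frac{1}{- \frac{177751727}{4554}} = - \frac{4554}{177751727}$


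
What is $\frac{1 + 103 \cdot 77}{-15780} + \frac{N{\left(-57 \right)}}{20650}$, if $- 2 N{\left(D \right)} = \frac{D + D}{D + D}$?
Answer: $- \frac{5460123}{10861900} \approx -0.50269$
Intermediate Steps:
$N{\left(D \right)} = - \frac{1}{2}$ ($N{\left(D \right)} = - \frac{\left(D + D\right) \frac{1}{D + D}}{2} = - \frac{2 D \frac{1}{2 D}}{2} = \left(- \frac{1}{2}\right) 1 = - \frac{1}{2}$)
$\frac{1 + 103 \cdot 77}{-15780} + \frac{N{\left(-57 \right)}}{20650} = \frac{1 + 103 \cdot 77}{-15780} - \frac{1}{2 \cdot 20650} = \left(1 + 7931\right) \left(- \frac{1}{15780}\right) - \frac{1}{41300} = 7932 \left(- \frac{1}{15780}\right) - \frac{1}{41300} = - \frac{661}{1315} - \frac{1}{41300} = - \frac{5460123}{10861900}$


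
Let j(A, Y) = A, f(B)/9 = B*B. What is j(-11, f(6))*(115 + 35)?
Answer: -1650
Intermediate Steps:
f(B) = 9*B² (f(B) = 9*(B*B) = 9*B²)
j(-11, f(6))*(115 + 35) = -11*(115 + 35) = -11*150 = -1650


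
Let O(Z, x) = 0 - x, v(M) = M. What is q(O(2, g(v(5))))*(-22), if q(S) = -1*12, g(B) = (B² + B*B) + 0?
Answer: 264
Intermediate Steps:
g(B) = 2*B² (g(B) = (B² + B²) + 0 = 2*B² + 0 = 2*B²)
O(Z, x) = -x
q(S) = -12
q(O(2, g(v(5))))*(-22) = -12*(-22) = 264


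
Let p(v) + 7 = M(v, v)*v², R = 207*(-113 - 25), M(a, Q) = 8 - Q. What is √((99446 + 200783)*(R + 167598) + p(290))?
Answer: √41717722121 ≈ 2.0425e+5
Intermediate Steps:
R = -28566 (R = 207*(-138) = -28566)
p(v) = -7 + v²*(8 - v) (p(v) = -7 + (8 - v)*v² = -7 + v²*(8 - v))
√((99446 + 200783)*(R + 167598) + p(290)) = √((99446 + 200783)*(-28566 + 167598) + (-7 + 290²*(8 - 1*290))) = √(300229*139032 + (-7 + 84100*(8 - 290))) = √(41741438328 + (-7 + 84100*(-282))) = √(41741438328 + (-7 - 23716200)) = √(41741438328 - 23716207) = √41717722121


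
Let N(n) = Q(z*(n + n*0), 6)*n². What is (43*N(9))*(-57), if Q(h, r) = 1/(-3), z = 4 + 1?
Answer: 66177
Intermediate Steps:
z = 5
Q(h, r) = -⅓
N(n) = -n²/3
(43*N(9))*(-57) = (43*(-⅓*9²))*(-57) = (43*(-⅓*81))*(-57) = (43*(-27))*(-57) = -1161*(-57) = 66177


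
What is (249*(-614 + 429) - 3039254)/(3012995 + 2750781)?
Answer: -3085319/5763776 ≈ -0.53529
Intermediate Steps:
(249*(-614 + 429) - 3039254)/(3012995 + 2750781) = (249*(-185) - 3039254)/5763776 = (-46065 - 3039254)*(1/5763776) = -3085319*1/5763776 = -3085319/5763776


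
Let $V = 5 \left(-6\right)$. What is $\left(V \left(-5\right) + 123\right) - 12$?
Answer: $261$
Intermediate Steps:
$V = -30$
$\left(V \left(-5\right) + 123\right) - 12 = \left(\left(-30\right) \left(-5\right) + 123\right) - 12 = \left(150 + 123\right) - 12 = 273 - 12 = 261$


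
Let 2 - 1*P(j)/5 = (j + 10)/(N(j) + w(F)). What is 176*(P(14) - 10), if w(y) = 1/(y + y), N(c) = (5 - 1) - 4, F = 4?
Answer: -168960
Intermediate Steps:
N(c) = 0 (N(c) = 4 - 4 = 0)
w(y) = 1/(2*y)
P(j) = -390 - 40*j (P(j) = 10 - 5*(j + 10)/(0 + (½)/4) = 10 - 5*(10 + j)/(0 + (½)*(¼)) = 10 - 5*(10 + j)/(0 + ⅛) = 10 - 5*(10 + j)/⅛ = 10 - 5*(10 + j)*8 = 10 - 5*(80 + 8*j) = 10 + (-400 - 40*j) = -390 - 40*j)
176*(P(14) - 10) = 176*((-390 - 40*14) - 10) = 176*((-390 - 560) - 10) = 176*(-950 - 10) = 176*(-960) = -168960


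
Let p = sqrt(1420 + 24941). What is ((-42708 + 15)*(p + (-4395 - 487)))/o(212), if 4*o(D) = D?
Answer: 208427226/53 - 128079*sqrt(2929)/53 ≈ 3.8018e+6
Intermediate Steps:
o(D) = D/4
p = 3*sqrt(2929) (p = sqrt(26361) = 3*sqrt(2929) ≈ 162.36)
((-42708 + 15)*(p + (-4395 - 487)))/o(212) = ((-42708 + 15)*(3*sqrt(2929) + (-4395 - 487)))/(((1/4)*212)) = -42693*(3*sqrt(2929) - 4882)/53 = -42693*(-4882 + 3*sqrt(2929))*(1/53) = (208427226 - 128079*sqrt(2929))*(1/53) = 208427226/53 - 128079*sqrt(2929)/53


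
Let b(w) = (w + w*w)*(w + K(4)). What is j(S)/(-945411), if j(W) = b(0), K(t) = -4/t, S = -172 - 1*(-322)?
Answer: 0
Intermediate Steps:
S = 150 (S = -172 + 322 = 150)
b(w) = (-1 + w)*(w + w²) (b(w) = (w + w*w)*(w - 4/4) = (w + w²)*(w - 4*¼) = (w + w²)*(w - 1) = (w + w²)*(-1 + w) = (-1 + w)*(w + w²))
j(W) = 0 (j(W) = 0³ - 1*0 = 0 + 0 = 0)
j(S)/(-945411) = 0/(-945411) = 0*(-1/945411) = 0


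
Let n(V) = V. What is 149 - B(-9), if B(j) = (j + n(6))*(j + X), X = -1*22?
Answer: 56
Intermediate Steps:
X = -22
B(j) = (-22 + j)*(6 + j) (B(j) = (j + 6)*(j - 22) = (6 + j)*(-22 + j) = (-22 + j)*(6 + j))
149 - B(-9) = 149 - (-132 + (-9)**2 - 16*(-9)) = 149 - (-132 + 81 + 144) = 149 - 1*93 = 149 - 93 = 56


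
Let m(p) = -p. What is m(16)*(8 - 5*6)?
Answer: 352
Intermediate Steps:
m(16)*(8 - 5*6) = (-1*16)*(8 - 5*6) = -16*(8 - 30) = -16*(-22) = 352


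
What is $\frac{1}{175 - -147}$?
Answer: $\frac{1}{322} \approx 0.0031056$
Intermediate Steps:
$\frac{1}{175 - -147} = \frac{1}{175 + \left(-7 + 154\right)} = \frac{1}{175 + 147} = \frac{1}{322}$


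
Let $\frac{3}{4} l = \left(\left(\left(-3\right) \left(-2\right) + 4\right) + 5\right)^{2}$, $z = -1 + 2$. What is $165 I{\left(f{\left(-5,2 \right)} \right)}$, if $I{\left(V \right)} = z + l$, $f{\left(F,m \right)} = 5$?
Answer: $49665$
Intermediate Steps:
$z = 1$
$l = 300$ ($l = \frac{4 \left(\left(\left(-3\right) \left(-2\right) + 4\right) + 5\right)^{2}}{3} = \frac{4 \left(\left(6 + 4\right) + 5\right)^{2}}{3} = \frac{4 \left(10 + 5\right)^{2}}{3} = \frac{4 \cdot 15^{2}}{3} = \frac{4}{3} \cdot 225 = 300$)
$I{\left(V \right)} = 301$ ($I{\left(V \right)} = 1 + 300 = 301$)
$165 I{\left(f{\left(-5,2 \right)} \right)} = 165 \cdot 301 = 49665$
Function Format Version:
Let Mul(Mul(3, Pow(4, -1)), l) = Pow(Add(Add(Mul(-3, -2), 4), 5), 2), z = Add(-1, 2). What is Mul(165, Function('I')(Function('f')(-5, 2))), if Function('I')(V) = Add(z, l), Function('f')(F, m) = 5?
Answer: 49665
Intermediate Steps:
z = 1
l = 300 (l = Mul(Rational(4, 3), Pow(Add(Add(Mul(-3, -2), 4), 5), 2)) = Mul(Rational(4, 3), Pow(Add(Add(6, 4), 5), 2)) = Mul(Rational(4, 3), Pow(Add(10, 5), 2)) = Mul(Rational(4, 3), Pow(15, 2)) = Mul(Rational(4, 3), 225) = 300)
Function('I')(V) = 301 (Function('I')(V) = Add(1, 300) = 301)
Mul(165, Function('I')(Function('f')(-5, 2))) = Mul(165, 301) = 49665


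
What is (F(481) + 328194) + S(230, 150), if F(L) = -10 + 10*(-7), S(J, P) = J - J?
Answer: 328114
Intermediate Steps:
S(J, P) = 0
F(L) = -80 (F(L) = -10 - 70 = -80)
(F(481) + 328194) + S(230, 150) = (-80 + 328194) + 0 = 328114 + 0 = 328114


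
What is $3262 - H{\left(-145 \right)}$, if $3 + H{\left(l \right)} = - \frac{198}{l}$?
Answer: $\frac{473227}{145} \approx 3263.6$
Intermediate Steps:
$H{\left(l \right)} = -3 - \frac{198}{l}$
$3262 - H{\left(-145 \right)} = 3262 - \left(-3 - \frac{198}{-145}\right) = 3262 - \left(-3 - - \frac{198}{145}\right) = 3262 - \left(-3 + \frac{198}{145}\right) = 3262 - - \frac{237}{145} = 3262 + \frac{237}{145} = \frac{473227}{145}$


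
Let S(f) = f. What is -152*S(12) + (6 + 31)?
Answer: -1787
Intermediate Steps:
-152*S(12) + (6 + 31) = -152*12 + (6 + 31) = -1824 + 37 = -1787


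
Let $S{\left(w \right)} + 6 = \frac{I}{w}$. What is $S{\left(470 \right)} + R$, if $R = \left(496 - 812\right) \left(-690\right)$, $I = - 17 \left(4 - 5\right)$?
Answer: $\frac{102475997}{470} \approx 2.1803 \cdot 10^{5}$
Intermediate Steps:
$I = 17$ ($I = \left(-17\right) \left(-1\right) = 17$)
$R = 218040$ ($R = \left(-316\right) \left(-690\right) = 218040$)
$S{\left(w \right)} = -6 + \frac{17}{w}$
$S{\left(470 \right)} + R = \left(-6 + \frac{17}{470}\right) + 218040 = - \frac{2803}{470} + 218040 = \frac{102475997}{470}$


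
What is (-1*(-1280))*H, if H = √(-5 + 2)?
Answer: 1280*I*√3 ≈ 2217.0*I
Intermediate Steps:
H = I*√3 (H = √(-3) = I*√3 ≈ 1.732*I)
(-1*(-1280))*H = (-1*(-1280))*(I*√3) = 1280*(I*√3) = 1280*I*√3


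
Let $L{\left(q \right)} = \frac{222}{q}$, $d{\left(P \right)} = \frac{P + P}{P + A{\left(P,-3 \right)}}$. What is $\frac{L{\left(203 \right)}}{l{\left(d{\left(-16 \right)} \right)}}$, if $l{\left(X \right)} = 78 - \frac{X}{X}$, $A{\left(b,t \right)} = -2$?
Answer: $\frac{222}{15631} \approx 0.014203$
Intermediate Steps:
$d{\left(P \right)} = \frac{2 P}{-2 + P}$ ($d{\left(P \right)} = \frac{P + P}{P - 2} = \frac{2 P}{-2 + P}$)
$l{\left(X \right)} = 77$ ($l{\left(X \right)} = 78 - 1 = 77$)
$\frac{L{\left(203 \right)}}{l{\left(d{\left(-16 \right)} \right)}} = \frac{222 \cdot \frac{1}{203}}{77} = 222 \cdot \frac{1}{203} \cdot \frac{1}{77} = \frac{222}{203} \cdot \frac{1}{77} = \frac{222}{15631}$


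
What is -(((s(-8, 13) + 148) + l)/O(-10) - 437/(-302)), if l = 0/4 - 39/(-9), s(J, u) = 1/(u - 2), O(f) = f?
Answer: 137485/9966 ≈ 13.795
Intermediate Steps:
s(J, u) = 1/(-2 + u)
l = 13/3 (l = 0*(¼) - 39*(-⅑) = 0 + 13/3 = 13/3 ≈ 4.3333)
-(((s(-8, 13) + 148) + l)/O(-10) - 437/(-302)) = -(((1/(-2 + 13) + 148) + 13/3)/(-10) - 437/(-302)) = -(((1/11 + 148) + 13/3)*(-⅒) - 437*(-1/302)) = -(((1/11 + 148) + 13/3)*(-⅒) + 437/302) = -((1629/11 + 13/3)*(-⅒) + 437/302) = -((5030/33)*(-⅒) + 437/302) = -(-503/33 + 437/302) = -1*(-137485/9966) = 137485/9966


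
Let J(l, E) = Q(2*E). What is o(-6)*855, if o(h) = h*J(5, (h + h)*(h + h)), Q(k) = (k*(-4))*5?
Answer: 29548800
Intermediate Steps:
Q(k) = -20*k (Q(k) = -4*k*5 = -20*k)
J(l, E) = -40*E
o(h) = -160*h**3 (o(h) = h*(-40*(h + h)*(h + h)) = h*(-40*2*h*2*h) = h*(-160*h**2) = -160*h**3)
o(-6)*855 = -160*(-6)**3*855 = -160*(-216)*855 = 34560*855 = 29548800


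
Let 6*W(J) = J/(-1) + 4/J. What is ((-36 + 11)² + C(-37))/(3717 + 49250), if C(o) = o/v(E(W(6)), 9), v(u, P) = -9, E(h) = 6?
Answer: 5662/476703 ≈ 0.011877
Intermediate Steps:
W(J) = -J/6 + 2/(3*J) (W(J) = (J/(-1) + 4/J)/6 = (J*(-1) + 4/J)/6 = (-J + 4/J)/6 = -J/6 + 2/(3*J))
C(o) = -o/9 (C(o) = o/(-9) = o*(-⅑) = -o/9)
((-36 + 11)² + C(-37))/(3717 + 49250) = ((-36 + 11)² - ⅑*(-37))/(3717 + 49250) = ((-25)² + 37/9)/52967 = (625 + 37/9)*(1/52967) = (5662/9)*(1/52967) = 5662/476703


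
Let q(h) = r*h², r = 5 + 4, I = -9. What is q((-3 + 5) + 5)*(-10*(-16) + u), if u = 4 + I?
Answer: 68355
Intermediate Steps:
r = 9
q(h) = 9*h²
u = -5 (u = 4 - 9 = -5)
q((-3 + 5) + 5)*(-10*(-16) + u) = (9*((-3 + 5) + 5)²)*(-10*(-16) - 5) = (9*(2 + 5)²)*(160 - 5) = (9*7²)*155 = (9*49)*155 = 441*155 = 68355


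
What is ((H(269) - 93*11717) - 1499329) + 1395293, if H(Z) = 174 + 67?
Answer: -1193476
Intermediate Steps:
H(Z) = 241
((H(269) - 93*11717) - 1499329) + 1395293 = ((241 - 93*11717) - 1499329) + 1395293 = ((241 - 1089681) - 1499329) + 1395293 = (-1089440 - 1499329) + 1395293 = -2588769 + 1395293 = -1193476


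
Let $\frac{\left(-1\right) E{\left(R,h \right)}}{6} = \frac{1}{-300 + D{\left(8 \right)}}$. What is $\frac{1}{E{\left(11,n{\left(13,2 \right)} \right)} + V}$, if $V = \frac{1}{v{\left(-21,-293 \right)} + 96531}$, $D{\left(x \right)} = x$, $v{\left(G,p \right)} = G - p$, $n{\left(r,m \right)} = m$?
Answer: $\frac{14133238}{290555} \approx 48.642$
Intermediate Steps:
$V = \frac{1}{96803}$ ($V = \frac{1}{\left(-21 - -293\right) + 96531} = \frac{1}{\left(-21 + 293\right) + 96531} = \frac{1}{272 + 96531} = \frac{1}{96803} \approx 1.033 \cdot 10^{-5}$)
$E{\left(R,h \right)} = \frac{3}{146}$ ($E{\left(R,h \right)} = - \frac{6}{-300 + 8} = - \frac{6}{-292} = \left(-6\right) \left(- \frac{1}{292}\right) = \frac{3}{146}$)
$\frac{1}{E{\left(11,n{\left(13,2 \right)} \right)} + V} = \frac{1}{\frac{3}{146} + \frac{1}{96803}} = \frac{1}{\frac{290555}{14133238}} = \frac{14133238}{290555}$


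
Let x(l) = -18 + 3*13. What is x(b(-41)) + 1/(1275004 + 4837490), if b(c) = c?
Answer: 128362375/6112494 ≈ 21.000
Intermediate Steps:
x(l) = 21 (x(l) = -18 + 39 = 21)
x(b(-41)) + 1/(1275004 + 4837490) = 21 + 1/(1275004 + 4837490) = 21 + 1/6112494 = 128362375/6112494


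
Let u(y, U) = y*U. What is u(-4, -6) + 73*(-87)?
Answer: -6327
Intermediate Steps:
u(y, U) = U*y
u(-4, -6) + 73*(-87) = -6*(-4) + 73*(-87) = 24 - 6351 = -6327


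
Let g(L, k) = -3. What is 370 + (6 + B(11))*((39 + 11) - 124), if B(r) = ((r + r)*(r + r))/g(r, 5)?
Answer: 35594/3 ≈ 11865.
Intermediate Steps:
B(r) = -4*r²/3 (B(r) = ((r + r)*(r + r))/(-3) = ((2*r)*(2*r))*(-⅓) = (4*r²)*(-⅓) = -4*r²/3)
370 + (6 + B(11))*((39 + 11) - 124) = 370 + (6 - 4/3*11²)*((39 + 11) - 124) = 370 + (6 - 4/3*121)*(50 - 124) = 370 + (6 - 484/3)*(-74) = 370 - 466/3*(-74) = 370 + 34484/3 = 35594/3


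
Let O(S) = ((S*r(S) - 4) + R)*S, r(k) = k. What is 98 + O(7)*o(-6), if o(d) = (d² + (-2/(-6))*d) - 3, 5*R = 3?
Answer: 49966/5 ≈ 9993.2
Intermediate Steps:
R = ⅗ (R = (⅕)*3 = ⅗ ≈ 0.60000)
o(d) = -3 + d² + d/3 (o(d) = (d² + (-2*(-⅙))*d) - 3 = (d² + d/3) - 3 = -3 + d² + d/3)
O(S) = S*(-17/5 + S²) (O(S) = ((S*S - 4) + ⅗)*S = ((S² - 4) + ⅗)*S = ((-4 + S²) + ⅗)*S = (-17/5 + S²)*S = S*(-17/5 + S²))
98 + O(7)*o(-6) = 98 + (7*(-17/5 + 7²))*(-3 + (-6)² + (⅓)*(-6)) = 98 + (7*(-17/5 + 49))*(-3 + 36 - 2) = 98 + (7*(228/5))*31 = 98 + (1596/5)*31 = 98 + 49476/5 = 49966/5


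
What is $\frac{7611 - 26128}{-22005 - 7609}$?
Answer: $\frac{18517}{29614} \approx 0.62528$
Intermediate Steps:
$\frac{7611 - 26128}{-22005 - 7609} = - \frac{18517}{-29614} = \left(-18517\right) \left(- \frac{1}{29614}\right) = \frac{18517}{29614}$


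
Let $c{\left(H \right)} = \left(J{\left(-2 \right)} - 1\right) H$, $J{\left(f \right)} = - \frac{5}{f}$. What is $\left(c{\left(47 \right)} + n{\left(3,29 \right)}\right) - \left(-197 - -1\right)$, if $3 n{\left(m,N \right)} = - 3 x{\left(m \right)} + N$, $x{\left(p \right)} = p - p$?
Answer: $\frac{1657}{6} \approx 276.17$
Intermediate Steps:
$x{\left(p \right)} = 0$
$c{\left(H \right)} = \frac{3 H}{2}$ ($c{\left(H \right)} = \left(- \frac{5}{-2} - 1\right) H = \left(\left(-5\right) \left(- \frac{1}{2}\right) - 1\right) H = \left(\frac{5}{2} - 1\right) H = \frac{3 H}{2}$)
$n{\left(m,N \right)} = \frac{N}{3}$ ($n{\left(m,N \right)} = \frac{\left(-3\right) 0 + N}{3} = \frac{0 + N}{3} = \frac{N}{3}$)
$\left(c{\left(47 \right)} + n{\left(3,29 \right)}\right) - \left(-197 - -1\right) = \left(\frac{3}{2} \cdot 47 + \frac{1}{3} \cdot 29\right) - \left(-197 - -1\right) = \left(\frac{141}{2} + \frac{29}{3}\right) - \left(-197 + 1\right) = \frac{481}{6} - -196 = \frac{481}{6} + 196 = \frac{1657}{6}$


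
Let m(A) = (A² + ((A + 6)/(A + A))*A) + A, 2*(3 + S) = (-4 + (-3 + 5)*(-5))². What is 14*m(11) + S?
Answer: 2062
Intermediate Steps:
S = 95 (S = -3 + (-4 + (-3 + 5)*(-5))²/2 = -3 + (-4 + 2*(-5))²/2 = -3 + (-4 - 10)²/2 = -3 + (½)*(-14)² = -3 + (½)*196 = -3 + 98 = 95)
m(A) = 3 + A² + 3*A/2 (m(A) = (A² + ((6 + A)/((2*A)))*A) + A = (A² + ((6 + A)*(1/(2*A)))*A) + A = (A² + ((6 + A)/(2*A))*A) + A = (A² + (3 + A/2)) + A = (3 + A² + A/2) + A = 3 + A² + 3*A/2)
14*m(11) + S = 14*(3 + 11² + (3/2)*11) + 95 = 14*(3 + 121 + 33/2) + 95 = 14*(281/2) + 95 = 1967 + 95 = 2062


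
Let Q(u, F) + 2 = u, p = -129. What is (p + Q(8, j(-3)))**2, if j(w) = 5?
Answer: 15129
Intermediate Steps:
Q(u, F) = -2 + u
(p + Q(8, j(-3)))**2 = (-129 + (-2 + 8))**2 = (-129 + 6)**2 = (-123)**2 = 15129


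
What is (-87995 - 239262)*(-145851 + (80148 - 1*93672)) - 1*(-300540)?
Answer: 52156884915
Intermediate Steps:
(-87995 - 239262)*(-145851 + (80148 - 1*93672)) - 1*(-300540) = -327257*(-145851 + (80148 - 93672)) + 300540 = -327257*(-145851 - 13524) + 300540 = -327257*(-159375) + 300540 = 52156584375 + 300540 = 52156884915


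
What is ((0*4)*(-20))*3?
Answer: 0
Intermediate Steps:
((0*4)*(-20))*3 = (0*(-20))*3 = 0*3 = 0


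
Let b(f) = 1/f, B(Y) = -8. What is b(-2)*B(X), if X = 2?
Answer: 4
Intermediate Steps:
b(-2)*B(X) = -8/(-2) = -½*(-8) = 4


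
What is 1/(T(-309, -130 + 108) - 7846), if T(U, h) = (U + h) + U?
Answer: -1/8486 ≈ -0.00011784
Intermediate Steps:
T(U, h) = h + 2*U
1/(T(-309, -130 + 108) - 7846) = 1/(((-130 + 108) + 2*(-309)) - 7846) = 1/((-22 - 618) - 7846) = 1/(-640 - 7846) = 1/(-8486) = -1/8486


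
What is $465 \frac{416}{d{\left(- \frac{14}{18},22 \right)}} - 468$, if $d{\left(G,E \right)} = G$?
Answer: $- \frac{1744236}{7} \approx -2.4918 \cdot 10^{5}$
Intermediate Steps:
$465 \frac{416}{d{\left(- \frac{14}{18},22 \right)}} - 468 = 465 \frac{416}{\left(-14\right) \frac{1}{18}} - 468 = 465 \frac{416}{- \frac{7}{9}} - 468 = 465 \cdot 416 \left(- \frac{9}{7}\right) - 468 = 465 \left(- \frac{3744}{7}\right) - 468 = - \frac{1740960}{7} - 468 = - \frac{1744236}{7}$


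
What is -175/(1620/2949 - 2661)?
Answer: 172025/2615223 ≈ 0.065778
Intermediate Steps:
-175/(1620/2949 - 2661) = -175/(1620*(1/2949) - 2661) = -175/(540/983 - 2661) = -175/(-2615223/983) = -175*(-983/2615223) = 172025/2615223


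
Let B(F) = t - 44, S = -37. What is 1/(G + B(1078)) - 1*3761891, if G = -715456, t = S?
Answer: -2691772200468/715537 ≈ -3.7619e+6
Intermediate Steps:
t = -37
B(F) = -81 (B(F) = -37 - 44 = -81)
1/(G + B(1078)) - 1*3761891 = 1/(-715456 - 81) - 1*3761891 = 1/(-715537) - 3761891 = -1/715537 - 3761891 = -2691772200468/715537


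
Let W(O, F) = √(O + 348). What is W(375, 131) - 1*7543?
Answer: -7543 + √723 ≈ -7516.1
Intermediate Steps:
W(O, F) = √(348 + O)
W(375, 131) - 1*7543 = √(348 + 375) - 1*7543 = √723 - 7543 = -7543 + √723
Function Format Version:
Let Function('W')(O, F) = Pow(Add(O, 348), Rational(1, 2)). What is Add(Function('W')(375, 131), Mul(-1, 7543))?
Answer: Add(-7543, Pow(723, Rational(1, 2))) ≈ -7516.1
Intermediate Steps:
Function('W')(O, F) = Pow(Add(348, O), Rational(1, 2))
Add(Function('W')(375, 131), Mul(-1, 7543)) = Add(Pow(Add(348, 375), Rational(1, 2)), Mul(-1, 7543)) = Add(Pow(723, Rational(1, 2)), -7543) = Add(-7543, Pow(723, Rational(1, 2)))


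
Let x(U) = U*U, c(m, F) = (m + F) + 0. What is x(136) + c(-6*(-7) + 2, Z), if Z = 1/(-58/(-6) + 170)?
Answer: 9993063/539 ≈ 18540.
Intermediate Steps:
Z = 3/539 (Z = 1/(-58*(-⅙) + 170) = 1/(29/3 + 170) = 1/(539/3) = 3/539 ≈ 0.0055659)
c(m, F) = F + m (c(m, F) = (F + m) + 0 = F + m)
x(U) = U²
x(136) + c(-6*(-7) + 2, Z) = 136² + (3/539 + (-6*(-7) + 2)) = 18496 + (3/539 + (42 + 2)) = 18496 + (3/539 + 44) = 18496 + 23719/539 = 9993063/539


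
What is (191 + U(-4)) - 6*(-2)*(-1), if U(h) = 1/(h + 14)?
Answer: 1791/10 ≈ 179.10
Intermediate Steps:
U(h) = 1/(14 + h)
(191 + U(-4)) - 6*(-2)*(-1) = (191 + 1/(14 - 4)) - 6*(-2)*(-1) = (191 + 1/10) + 12*(-1) = (191 + ⅒) - 12 = 1911/10 - 12 = 1791/10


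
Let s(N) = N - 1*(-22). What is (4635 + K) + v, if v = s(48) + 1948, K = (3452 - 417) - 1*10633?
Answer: -945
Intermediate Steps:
s(N) = 22 + N (s(N) = N + 22 = 22 + N)
K = -7598 (K = 3035 - 10633 = -7598)
v = 2018 (v = (22 + 48) + 1948 = 70 + 1948 = 2018)
(4635 + K) + v = (4635 - 7598) + 2018 = -2963 + 2018 = -945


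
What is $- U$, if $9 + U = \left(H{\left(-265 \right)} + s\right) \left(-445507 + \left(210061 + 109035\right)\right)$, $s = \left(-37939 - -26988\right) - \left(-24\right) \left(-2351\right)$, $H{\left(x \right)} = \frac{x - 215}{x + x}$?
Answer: $- \frac{451391811420}{53} \approx -8.5168 \cdot 10^{9}$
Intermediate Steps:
$H{\left(x \right)} = \frac{-215 + x}{2 x}$
$s = -67375$ ($s = \left(-37939 + 26988\right) - 56424 = -10951 - 56424 = -67375$)
$U = \frac{451391811420}{53}$ ($U = -9 + \left(\frac{-215 - 265}{2 \left(-265\right)} - 67375\right) \left(-445507 + \left(210061 + 109035\right)\right) = -9 + \left(\frac{1}{2} \left(- \frac{1}{265}\right) \left(-480\right) - 67375\right) \left(-445507 + 319096\right) = -9 + \left(\frac{48}{53} - 67375\right) \left(-126411\right) = -9 - - \frac{451391811897}{53} = -9 + \frac{451391811897}{53} = \frac{451391811420}{53} \approx 8.5168 \cdot 10^{9}$)
$- U = \left(-1\right) \frac{451391811420}{53} = - \frac{451391811420}{53}$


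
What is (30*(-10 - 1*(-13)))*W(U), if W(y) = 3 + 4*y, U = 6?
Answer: 2430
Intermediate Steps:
(30*(-10 - 1*(-13)))*W(U) = (30*(-10 - 1*(-13)))*(3 + 4*6) = (30*(-10 + 13))*(3 + 24) = (30*3)*27 = 90*27 = 2430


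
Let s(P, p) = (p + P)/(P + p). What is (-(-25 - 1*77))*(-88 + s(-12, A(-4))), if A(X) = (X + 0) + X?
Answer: -8874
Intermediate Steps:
A(X) = 2*X (A(X) = X + X = 2*X)
s(P, p) = 1 (s(P, p) = (P + p)/(P + p) = 1)
(-(-25 - 1*77))*(-88 + s(-12, A(-4))) = (-(-25 - 1*77))*(-88 + 1) = -(-25 - 77)*(-87) = -1*(-102)*(-87) = 102*(-87) = -8874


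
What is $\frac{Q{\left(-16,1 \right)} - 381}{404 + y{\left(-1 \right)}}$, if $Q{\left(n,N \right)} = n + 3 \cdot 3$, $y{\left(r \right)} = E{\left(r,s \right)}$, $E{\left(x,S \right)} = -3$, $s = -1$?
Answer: $- \frac{388}{401} \approx -0.96758$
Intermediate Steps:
$y{\left(r \right)} = -3$
$Q{\left(n,N \right)} = 9 + n$ ($Q{\left(n,N \right)} = n + 9 = 9 + n$)
$\frac{Q{\left(-16,1 \right)} - 381}{404 + y{\left(-1 \right)}} = \frac{\left(9 - 16\right) - 381}{404 - 3} = \frac{-7 - 381}{401} = \left(-388\right) \frac{1}{401} = - \frac{388}{401}$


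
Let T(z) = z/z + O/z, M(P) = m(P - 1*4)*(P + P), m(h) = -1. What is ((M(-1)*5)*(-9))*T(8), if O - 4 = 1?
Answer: -585/4 ≈ -146.25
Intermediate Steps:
O = 5 (O = 4 + 1 = 5)
M(P) = -2*P (M(P) = -(P + P) = -2*P)
T(z) = 1 + 5/z (T(z) = z/z + 5/z = 1 + 5/z)
((M(-1)*5)*(-9))*T(8) = ((-2*(-1)*5)*(-9))*((5 + 8)/8) = ((2*5)*(-9))*((⅛)*13) = (10*(-9))*(13/8) = -90*13/8 = -585/4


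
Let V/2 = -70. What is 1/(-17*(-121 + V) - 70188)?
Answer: -1/65751 ≈ -1.5209e-5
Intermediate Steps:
V = -140 (V = 2*(-70) = -140)
1/(-17*(-121 + V) - 70188) = 1/(-17*(-121 - 140) - 70188) = 1/(-17*(-261) - 70188) = 1/(4437 - 70188) = 1/(-65751) = -1/65751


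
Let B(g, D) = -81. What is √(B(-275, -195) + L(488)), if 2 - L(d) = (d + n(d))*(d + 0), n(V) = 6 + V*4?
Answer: I*√1193727 ≈ 1092.6*I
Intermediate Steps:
n(V) = 6 + 4*V
L(d) = 2 - d*(6 + 5*d) (L(d) = 2 - (d + (6 + 4*d))*(d + 0) = 2 - (6 + 5*d)*d = 2 - d*(6 + 5*d))
√(B(-275, -195) + L(488)) = √(-81 + (2 - 6*488 - 5*488²)) = √(-81 + (2 - 2928 - 5*238144)) = √(-81 + (2 - 2928 - 1190720)) = √(-81 - 1193646) = √(-1193727) = I*√1193727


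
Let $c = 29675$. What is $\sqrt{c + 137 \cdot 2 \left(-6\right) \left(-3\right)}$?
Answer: $\sqrt{34607} \approx 186.03$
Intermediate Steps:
$\sqrt{c + 137 \cdot 2 \left(-6\right) \left(-3\right)} = \sqrt{29675 + 137 \cdot 2 \left(-6\right) \left(-3\right)} = \sqrt{29675 + 137 \left(\left(-12\right) \left(-3\right)\right)} = \sqrt{29675 + 137 \cdot 36} = \sqrt{29675 + 4932} = \sqrt{34607}$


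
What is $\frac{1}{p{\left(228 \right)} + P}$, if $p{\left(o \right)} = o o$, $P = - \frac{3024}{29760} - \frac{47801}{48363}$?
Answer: $\frac{29985060}{1558710675551} \approx 1.9237 \cdot 10^{-5}$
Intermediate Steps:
$P = - \frac{32683489}{29985060}$ ($P = \left(-3024\right) \frac{1}{29760} - \frac{47801}{48363} = - \frac{63}{620} - \frac{47801}{48363} = - \frac{32683489}{29985060} \approx -1.09$)
$p{\left(o \right)} = o^{2}$
$\frac{1}{p{\left(228 \right)} + P} = \frac{1}{228^{2} - \frac{32683489}{29985060}} = \frac{1}{51984 - \frac{32683489}{29985060}} = \frac{1}{\frac{1558710675551}{29985060}} = \frac{29985060}{1558710675551}$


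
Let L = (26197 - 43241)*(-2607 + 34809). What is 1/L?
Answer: -1/548850888 ≈ -1.8220e-9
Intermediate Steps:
L = -548850888 (L = -17044*32202 = -548850888)
1/L = 1/(-548850888) = -1/548850888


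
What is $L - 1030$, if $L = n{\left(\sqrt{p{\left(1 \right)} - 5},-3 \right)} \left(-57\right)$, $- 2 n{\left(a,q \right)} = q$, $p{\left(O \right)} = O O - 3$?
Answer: $- \frac{2231}{2} \approx -1115.5$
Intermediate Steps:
$p{\left(O \right)} = -3 + O^{2}$ ($p{\left(O \right)} = O^{2} - 3 = -3 + O^{2}$)
$n{\left(a,q \right)} = - \frac{q}{2}$
$L = - \frac{171}{2}$ ($L = \left(- \frac{1}{2}\right) \left(-3\right) \left(-57\right) = \frac{3}{2} \left(-57\right) = - \frac{171}{2} \approx -85.5$)
$L - 1030 = - \frac{171}{2} - 1030 = - \frac{2231}{2}$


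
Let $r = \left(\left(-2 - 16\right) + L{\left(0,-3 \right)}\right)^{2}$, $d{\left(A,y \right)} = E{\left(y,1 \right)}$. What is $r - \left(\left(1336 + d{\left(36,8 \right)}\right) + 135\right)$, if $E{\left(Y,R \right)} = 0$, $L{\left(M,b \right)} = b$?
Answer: $-1030$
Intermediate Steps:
$d{\left(A,y \right)} = 0$
$r = 441$ ($r = \left(\left(-2 - 16\right) - 3\right)^{2} = \left(-18 - 3\right)^{2} = \left(-21\right)^{2} = 441$)
$r - \left(\left(1336 + d{\left(36,8 \right)}\right) + 135\right) = 441 - \left(\left(1336 + 0\right) + 135\right) = 441 - \left(1336 + 135\right) = 441 - 1471 = -1030$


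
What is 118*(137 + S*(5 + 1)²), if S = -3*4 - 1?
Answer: -39058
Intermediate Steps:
S = -13 (S = -12 - 1 = -13)
118*(137 + S*(5 + 1)²) = 118*(137 - 13*(5 + 1)²) = 118*(137 - 13*6²) = 118*(137 - 13*36) = 118*(137 - 468) = 118*(-331) = -39058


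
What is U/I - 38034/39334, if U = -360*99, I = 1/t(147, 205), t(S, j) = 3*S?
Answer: -309110978097/19667 ≈ -1.5717e+7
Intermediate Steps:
I = 1/441 (I = 1/(3*147) = 1/441 ≈ 0.0022676)
U = -35640
U/I - 38034/39334 = -35640/1/441 - 38034/39334 = -35640*441 - 38034*1/39334 = -15717240 - 19017/19667 = -309110978097/19667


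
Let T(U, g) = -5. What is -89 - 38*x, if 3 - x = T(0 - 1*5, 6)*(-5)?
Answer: 747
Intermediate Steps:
x = -22 (x = 3 - (-5)*(-5) = 3 - 1*25 = 3 - 25 = -22)
-89 - 38*x = -89 - 38*(-22) = -89 + 836 = 747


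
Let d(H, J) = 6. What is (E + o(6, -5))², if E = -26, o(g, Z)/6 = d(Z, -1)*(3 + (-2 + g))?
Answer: 51076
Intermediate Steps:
o(g, Z) = 36 + 36*g (o(g, Z) = 6*(6*(3 + (-2 + g))) = 6*(6*(1 + g)) = 6*(6 + 6*g) = 36 + 36*g)
(E + o(6, -5))² = (-26 + (36 + 36*6))² = (-26 + (36 + 216))² = (-26 + 252)² = 226² = 51076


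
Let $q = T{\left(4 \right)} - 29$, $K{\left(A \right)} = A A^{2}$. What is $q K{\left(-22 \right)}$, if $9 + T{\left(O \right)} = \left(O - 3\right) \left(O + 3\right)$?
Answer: $330088$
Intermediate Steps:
$K{\left(A \right)} = A^{3}$
$T{\left(O \right)} = -9 + \left(-3 + O\right) \left(3 + O\right)$ ($T{\left(O \right)} = -9 + \left(O - 3\right) \left(O + 3\right) = -9 + \left(-3 + O\right) \left(3 + O\right)$)
$q = -31$ ($q = \left(-18 + 4^{2}\right) - 29 = \left(-18 + 16\right) - 29 = -2 - 29 = -31$)
$q K{\left(-22 \right)} = - 31 \left(-22\right)^{3} = \left(-31\right) \left(-10648\right) = 330088$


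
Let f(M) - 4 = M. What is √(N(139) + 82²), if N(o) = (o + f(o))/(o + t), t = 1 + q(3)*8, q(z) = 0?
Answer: √32957470/70 ≈ 82.012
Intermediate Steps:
f(M) = 4 + M
t = 1 (t = 1 + 0*8 = 1 + 0 = 1)
N(o) = (4 + 2*o)/(1 + o) (N(o) = (o + (4 + o))/(o + 1) = (4 + 2*o)/(1 + o))
√(N(139) + 82²) = √(2*(2 + 139)/(1 + 139) + 82²) = √(2*141/140 + 6724) = √(2*(1/140)*141 + 6724) = √(141/70 + 6724) = √(470821/70) = √32957470/70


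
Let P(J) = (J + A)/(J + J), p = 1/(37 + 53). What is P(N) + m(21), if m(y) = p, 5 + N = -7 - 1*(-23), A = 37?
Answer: 2171/990 ≈ 2.1929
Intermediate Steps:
N = 11 (N = -5 + (-7 - 1*(-23)) = -5 + (-7 + 23) = -5 + 16 = 11)
p = 1/90 ≈ 0.011111
m(y) = 1/90
P(J) = (37 + J)/(2*J) (P(J) = (J + 37)/(J + J) = (37 + J)/((2*J)) = (37 + J)*(1/(2*J)) = (37 + J)/(2*J))
P(N) + m(21) = (½)*(37 + 11)/11 + 1/90 = (½)*(1/11)*48 + 1/90 = 24/11 + 1/90 = 2171/990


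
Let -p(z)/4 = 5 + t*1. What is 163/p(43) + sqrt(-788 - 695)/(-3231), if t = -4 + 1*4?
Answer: -163/20 - I*sqrt(1483)/3231 ≈ -8.15 - 0.011919*I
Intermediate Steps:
t = 0 (t = -4 + 4 = 0)
p(z) = -20 (p(z) = -4*(5 + 0*1) = -4*(5 + 0) = -4*5 = -20)
163/p(43) + sqrt(-788 - 695)/(-3231) = 163/(-20) + sqrt(-788 - 695)/(-3231) = 163*(-1/20) + sqrt(-1483)*(-1/3231) = -163/20 + (I*sqrt(1483))*(-1/3231) = -163/20 - I*sqrt(1483)/3231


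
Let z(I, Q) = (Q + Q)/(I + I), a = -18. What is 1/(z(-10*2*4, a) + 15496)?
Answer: 40/619849 ≈ 6.4532e-5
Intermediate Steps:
z(I, Q) = Q/I (z(I, Q) = (2*Q)/((2*I)) = (2*Q)*(1/(2*I)) = Q/I)
1/(z(-10*2*4, a) + 15496) = 1/(-18/(-10*2*4) + 15496) = 1/(-18/((-20*4)) + 15496) = 1/(-18/(-80) + 15496) = 1/(-18*(-1/80) + 15496) = 1/(9/40 + 15496) = 1/(619849/40) = 40/619849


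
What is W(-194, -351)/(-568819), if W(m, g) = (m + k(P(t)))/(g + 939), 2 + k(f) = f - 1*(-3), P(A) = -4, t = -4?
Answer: 197/334465572 ≈ 5.8900e-7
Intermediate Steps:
k(f) = 1 + f (k(f) = -2 + (f - 1*(-3)) = -2 + (f + 3) = -2 + (3 + f) = 1 + f)
W(m, g) = (-3 + m)/(939 + g) (W(m, g) = (m + (1 - 4))/(g + 939) = (m - 3)/(939 + g) = (-3 + m)/(939 + g))
W(-194, -351)/(-568819) = ((-3 - 194)/(939 - 351))/(-568819) = (-197/588)*(-1/568819) = ((1/588)*(-197))*(-1/568819) = -197/588*(-1/568819) = 197/334465572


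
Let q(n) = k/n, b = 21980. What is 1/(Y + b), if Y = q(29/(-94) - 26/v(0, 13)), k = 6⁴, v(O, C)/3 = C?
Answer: 275/5679028 ≈ 4.8424e-5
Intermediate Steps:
v(O, C) = 3*C
k = 1296
q(n) = 1296/n
Y = -365472/275 (Y = 1296/(29/(-94) - 26/(3*13)) = 1296/(29*(-1/94) - 26/39) = 1296/(-29/94 - 26*1/39) = 1296/(-29/94 - ⅔) = 1296/(-275/282) = 1296*(-282/275) = -365472/275 ≈ -1329.0)
1/(Y + b) = 1/(-365472/275 + 21980) = 1/(5679028/275) = 275/5679028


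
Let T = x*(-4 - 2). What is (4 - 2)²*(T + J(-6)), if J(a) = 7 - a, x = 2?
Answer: 4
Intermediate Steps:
T = -12 (T = 2*(-4 - 2) = 2*(-6) = -12)
(4 - 2)²*(T + J(-6)) = (4 - 2)²*(-12 + (7 - 1*(-6))) = 2²*(-12 + (7 + 6)) = 4*(-12 + 13) = 4*1 = 4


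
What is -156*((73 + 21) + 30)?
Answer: -19344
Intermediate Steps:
-156*((73 + 21) + 30) = -156*(94 + 30) = -156*124 = -19344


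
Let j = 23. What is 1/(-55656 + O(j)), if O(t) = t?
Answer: -1/55633 ≈ -1.7975e-5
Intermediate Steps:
1/(-55656 + O(j)) = 1/(-55656 + 23) = 1/(-55633) = -1/55633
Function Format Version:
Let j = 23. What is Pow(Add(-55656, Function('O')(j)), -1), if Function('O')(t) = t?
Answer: Rational(-1, 55633) ≈ -1.7975e-5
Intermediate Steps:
Pow(Add(-55656, Function('O')(j)), -1) = Pow(Add(-55656, 23), -1) = Pow(-55633, -1) = Rational(-1, 55633)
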